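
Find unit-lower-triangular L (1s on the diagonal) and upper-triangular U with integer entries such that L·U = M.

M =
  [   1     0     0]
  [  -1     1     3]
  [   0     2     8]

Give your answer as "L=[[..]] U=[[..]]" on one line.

L=[[1,0,0],[-1,1,0],[0,2,1]] U=[[1,0,0],[0,1,3],[0,0,2]]

  row1 -= -1·row0 → [0,1,3]
  row2 -= 0·row0 → [0,2,8]
  row2 -= 2·row1 → [0,0,2]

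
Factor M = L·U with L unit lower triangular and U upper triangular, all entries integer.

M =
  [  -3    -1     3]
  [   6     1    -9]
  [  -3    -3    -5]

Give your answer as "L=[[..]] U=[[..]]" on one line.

L=[[1,0,0],[-2,1,0],[1,2,1]] U=[[-3,-1,3],[0,-1,-3],[0,0,-2]]

  R1 -= -2·R0 → [0,-1,-3]
  R2 -= 1·R0 → [0,-2,-8]
  R2 -= 2·R1 → [0,0,-2]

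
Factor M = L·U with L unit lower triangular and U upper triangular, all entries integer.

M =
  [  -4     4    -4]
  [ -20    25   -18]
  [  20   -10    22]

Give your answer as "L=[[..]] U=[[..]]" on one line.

L=[[1,0,0],[5,1,0],[-5,2,1]] U=[[-4,4,-4],[0,5,2],[0,0,-2]]

  r1 -= 5·r0 → [0,5,2]
  r2 -= -5·r0 → [0,10,2]
  r2 -= 2·r1 → [0,0,-2]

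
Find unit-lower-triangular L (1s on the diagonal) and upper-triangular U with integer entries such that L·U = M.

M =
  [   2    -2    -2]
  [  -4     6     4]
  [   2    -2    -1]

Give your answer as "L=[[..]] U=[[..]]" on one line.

L=[[1,0,0],[-2,1,0],[1,0,1]] U=[[2,-2,-2],[0,2,0],[0,0,1]]

  r1 -= -2·r0 → [0,2,0]
  r2 -= 1·r0 → [0,0,1]
  r2 -= 0·r1 → [0,0,1]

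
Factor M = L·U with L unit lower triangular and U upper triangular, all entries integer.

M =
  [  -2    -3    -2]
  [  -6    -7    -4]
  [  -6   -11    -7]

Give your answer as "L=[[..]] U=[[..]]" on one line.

  R1 -= 3·R0 → [0,2,2]
  R2 -= 3·R0 → [0,-2,-1]
  R2 -= -1·R1 → [0,0,1]

L=[[1,0,0],[3,1,0],[3,-1,1]] U=[[-2,-3,-2],[0,2,2],[0,0,1]]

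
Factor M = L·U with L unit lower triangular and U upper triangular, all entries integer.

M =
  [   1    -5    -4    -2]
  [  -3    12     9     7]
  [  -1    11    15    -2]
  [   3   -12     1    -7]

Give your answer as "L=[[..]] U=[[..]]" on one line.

  R1 -= -3·R0 → [0,-3,-3,1]
  R2 -= -1·R0 → [0,6,11,-4]
  R3 -= 3·R0 → [0,3,13,-1]
  R2 -= -2·R1 → [0,0,5,-2]
  R3 -= -1·R1 → [0,0,10,0]
  R3 -= 2·R2 → [0,0,0,4]

L=[[1,0,0,0],[-3,1,0,0],[-1,-2,1,0],[3,-1,2,1]] U=[[1,-5,-4,-2],[0,-3,-3,1],[0,0,5,-2],[0,0,0,4]]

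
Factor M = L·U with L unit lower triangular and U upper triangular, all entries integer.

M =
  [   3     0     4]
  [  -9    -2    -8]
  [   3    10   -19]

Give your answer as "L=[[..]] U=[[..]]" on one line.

L=[[1,0,0],[-3,1,0],[1,-5,1]] U=[[3,0,4],[0,-2,4],[0,0,-3]]

  R1 -= -3·R0 → [0,-2,4]
  R2 -= 1·R0 → [0,10,-23]
  R2 -= -5·R1 → [0,0,-3]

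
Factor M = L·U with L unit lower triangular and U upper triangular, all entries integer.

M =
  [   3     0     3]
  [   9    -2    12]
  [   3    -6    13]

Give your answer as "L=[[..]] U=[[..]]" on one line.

  R1 -= 3·R0 → [0,-2,3]
  R2 -= 1·R0 → [0,-6,10]
  R2 -= 3·R1 → [0,0,1]

L=[[1,0,0],[3,1,0],[1,3,1]] U=[[3,0,3],[0,-2,3],[0,0,1]]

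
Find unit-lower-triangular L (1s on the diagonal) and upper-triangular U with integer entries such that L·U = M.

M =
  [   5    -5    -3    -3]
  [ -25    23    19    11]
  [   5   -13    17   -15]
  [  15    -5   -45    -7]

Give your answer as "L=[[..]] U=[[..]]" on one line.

  r1 -= -5·r0 → [0,-2,4,-4]
  r2 -= 1·r0 → [0,-8,20,-12]
  r3 -= 3·r0 → [0,10,-36,2]
  r2 -= 4·r1 → [0,0,4,4]
  r3 -= -5·r1 → [0,0,-16,-18]
  r3 -= -4·r2 → [0,0,0,-2]

L=[[1,0,0,0],[-5,1,0,0],[1,4,1,0],[3,-5,-4,1]] U=[[5,-5,-3,-3],[0,-2,4,-4],[0,0,4,4],[0,0,0,-2]]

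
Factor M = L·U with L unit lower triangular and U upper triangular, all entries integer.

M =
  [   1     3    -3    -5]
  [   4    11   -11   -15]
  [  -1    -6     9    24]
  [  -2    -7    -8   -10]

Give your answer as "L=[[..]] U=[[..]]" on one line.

  row1 -= 4·row0 → [0,-1,1,5]
  row2 -= -1·row0 → [0,-3,6,19]
  row3 -= -2·row0 → [0,-1,-14,-20]
  row2 -= 3·row1 → [0,0,3,4]
  row3 -= 1·row1 → [0,0,-15,-25]
  row3 -= -5·row2 → [0,0,0,-5]

L=[[1,0,0,0],[4,1,0,0],[-1,3,1,0],[-2,1,-5,1]] U=[[1,3,-3,-5],[0,-1,1,5],[0,0,3,4],[0,0,0,-5]]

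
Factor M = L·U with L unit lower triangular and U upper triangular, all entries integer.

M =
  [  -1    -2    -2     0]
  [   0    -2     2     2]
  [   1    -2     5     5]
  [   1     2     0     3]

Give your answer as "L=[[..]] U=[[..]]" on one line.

  row1 -= 0·row0 → [0,-2,2,2]
  row2 -= -1·row0 → [0,-4,3,5]
  row3 -= -1·row0 → [0,0,-2,3]
  row2 -= 2·row1 → [0,0,-1,1]
  row3 -= 0·row1 → [0,0,-2,3]
  row3 -= 2·row2 → [0,0,0,1]

L=[[1,0,0,0],[0,1,0,0],[-1,2,1,0],[-1,0,2,1]] U=[[-1,-2,-2,0],[0,-2,2,2],[0,0,-1,1],[0,0,0,1]]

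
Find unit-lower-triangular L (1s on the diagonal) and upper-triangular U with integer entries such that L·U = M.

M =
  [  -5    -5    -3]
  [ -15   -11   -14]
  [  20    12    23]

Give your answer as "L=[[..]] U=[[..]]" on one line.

  R1 -= 3·R0 → [0,4,-5]
  R2 -= -4·R0 → [0,-8,11]
  R2 -= -2·R1 → [0,0,1]

L=[[1,0,0],[3,1,0],[-4,-2,1]] U=[[-5,-5,-3],[0,4,-5],[0,0,1]]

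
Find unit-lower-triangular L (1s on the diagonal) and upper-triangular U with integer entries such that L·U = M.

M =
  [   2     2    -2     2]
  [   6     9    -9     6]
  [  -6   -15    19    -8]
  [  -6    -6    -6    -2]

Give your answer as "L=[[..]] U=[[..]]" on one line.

L=[[1,0,0,0],[3,1,0,0],[-3,-3,1,0],[-3,0,-3,1]] U=[[2,2,-2,2],[0,3,-3,0],[0,0,4,-2],[0,0,0,-2]]

  r1 -= 3·r0 → [0,3,-3,0]
  r2 -= -3·r0 → [0,-9,13,-2]
  r3 -= -3·r0 → [0,0,-12,4]
  r2 -= -3·r1 → [0,0,4,-2]
  r3 -= 0·r1 → [0,0,-12,4]
  r3 -= -3·r2 → [0,0,0,-2]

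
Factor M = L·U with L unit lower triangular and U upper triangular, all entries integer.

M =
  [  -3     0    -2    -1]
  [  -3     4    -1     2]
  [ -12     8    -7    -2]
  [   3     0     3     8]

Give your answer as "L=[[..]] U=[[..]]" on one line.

  R1 -= 1·R0 → [0,4,1,3]
  R2 -= 4·R0 → [0,8,1,2]
  R3 -= -1·R0 → [0,0,1,7]
  R2 -= 2·R1 → [0,0,-1,-4]
  R3 -= 0·R1 → [0,0,1,7]
  R3 -= -1·R2 → [0,0,0,3]

L=[[1,0,0,0],[1,1,0,0],[4,2,1,0],[-1,0,-1,1]] U=[[-3,0,-2,-1],[0,4,1,3],[0,0,-1,-4],[0,0,0,3]]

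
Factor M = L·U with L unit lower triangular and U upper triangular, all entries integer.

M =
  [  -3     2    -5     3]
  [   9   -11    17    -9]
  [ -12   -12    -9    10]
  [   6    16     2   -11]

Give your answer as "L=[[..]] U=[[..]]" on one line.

  row1 -= -3·row0 → [0,-5,2,0]
  row2 -= 4·row0 → [0,-20,11,-2]
  row3 -= -2·row0 → [0,20,-8,-5]
  row2 -= 4·row1 → [0,0,3,-2]
  row3 -= -4·row1 → [0,0,0,-5]
  row3 -= 0·row2 → [0,0,0,-5]

L=[[1,0,0,0],[-3,1,0,0],[4,4,1,0],[-2,-4,0,1]] U=[[-3,2,-5,3],[0,-5,2,0],[0,0,3,-2],[0,0,0,-5]]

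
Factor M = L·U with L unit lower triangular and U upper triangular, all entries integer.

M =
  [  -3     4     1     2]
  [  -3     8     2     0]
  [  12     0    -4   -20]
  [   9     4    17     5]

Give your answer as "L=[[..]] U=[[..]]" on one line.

  row1 -= 1·row0 → [0,4,1,-2]
  row2 -= -4·row0 → [0,16,0,-12]
  row3 -= -3·row0 → [0,16,20,11]
  row2 -= 4·row1 → [0,0,-4,-4]
  row3 -= 4·row1 → [0,0,16,19]
  row3 -= -4·row2 → [0,0,0,3]

L=[[1,0,0,0],[1,1,0,0],[-4,4,1,0],[-3,4,-4,1]] U=[[-3,4,1,2],[0,4,1,-2],[0,0,-4,-4],[0,0,0,3]]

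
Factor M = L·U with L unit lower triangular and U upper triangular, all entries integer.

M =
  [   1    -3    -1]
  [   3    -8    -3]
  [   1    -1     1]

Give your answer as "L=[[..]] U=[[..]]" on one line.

  R1 -= 3·R0 → [0,1,0]
  R2 -= 1·R0 → [0,2,2]
  R2 -= 2·R1 → [0,0,2]

L=[[1,0,0],[3,1,0],[1,2,1]] U=[[1,-3,-1],[0,1,0],[0,0,2]]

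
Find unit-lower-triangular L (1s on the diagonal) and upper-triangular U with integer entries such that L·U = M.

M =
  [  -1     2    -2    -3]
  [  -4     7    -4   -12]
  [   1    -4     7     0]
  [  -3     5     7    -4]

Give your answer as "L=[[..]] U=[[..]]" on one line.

L=[[1,0,0,0],[4,1,0,0],[-1,2,1,0],[3,1,-3,1]] U=[[-1,2,-2,-3],[0,-1,4,0],[0,0,-3,-3],[0,0,0,-4]]

  R1 -= 4·R0 → [0,-1,4,0]
  R2 -= -1·R0 → [0,-2,5,-3]
  R3 -= 3·R0 → [0,-1,13,5]
  R2 -= 2·R1 → [0,0,-3,-3]
  R3 -= 1·R1 → [0,0,9,5]
  R3 -= -3·R2 → [0,0,0,-4]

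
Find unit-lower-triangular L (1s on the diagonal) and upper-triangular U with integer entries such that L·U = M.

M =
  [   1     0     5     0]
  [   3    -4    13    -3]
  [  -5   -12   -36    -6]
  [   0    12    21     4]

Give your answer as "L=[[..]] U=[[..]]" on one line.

L=[[1,0,0,0],[3,1,0,0],[-5,3,1,0],[0,-3,-3,1]] U=[[1,0,5,0],[0,-4,-2,-3],[0,0,-5,3],[0,0,0,4]]

  R1 -= 3·R0 → [0,-4,-2,-3]
  R2 -= -5·R0 → [0,-12,-11,-6]
  R3 -= 0·R0 → [0,12,21,4]
  R2 -= 3·R1 → [0,0,-5,3]
  R3 -= -3·R1 → [0,0,15,-5]
  R3 -= -3·R2 → [0,0,0,4]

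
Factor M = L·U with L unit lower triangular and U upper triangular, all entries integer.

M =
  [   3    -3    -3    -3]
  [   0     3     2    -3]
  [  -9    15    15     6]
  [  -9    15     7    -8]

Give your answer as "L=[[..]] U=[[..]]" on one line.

  R1 -= 0·R0 → [0,3,2,-3]
  R2 -= -3·R0 → [0,6,6,-3]
  R3 -= -3·R0 → [0,6,-2,-17]
  R2 -= 2·R1 → [0,0,2,3]
  R3 -= 2·R1 → [0,0,-6,-11]
  R3 -= -3·R2 → [0,0,0,-2]

L=[[1,0,0,0],[0,1,0,0],[-3,2,1,0],[-3,2,-3,1]] U=[[3,-3,-3,-3],[0,3,2,-3],[0,0,2,3],[0,0,0,-2]]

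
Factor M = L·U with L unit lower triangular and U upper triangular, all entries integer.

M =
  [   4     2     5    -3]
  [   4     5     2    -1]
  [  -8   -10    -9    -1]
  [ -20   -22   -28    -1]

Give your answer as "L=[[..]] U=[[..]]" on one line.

  row1 -= 1·row0 → [0,3,-3,2]
  row2 -= -2·row0 → [0,-6,1,-7]
  row3 -= -5·row0 → [0,-12,-3,-16]
  row2 -= -2·row1 → [0,0,-5,-3]
  row3 -= -4·row1 → [0,0,-15,-8]
  row3 -= 3·row2 → [0,0,0,1]

L=[[1,0,0,0],[1,1,0,0],[-2,-2,1,0],[-5,-4,3,1]] U=[[4,2,5,-3],[0,3,-3,2],[0,0,-5,-3],[0,0,0,1]]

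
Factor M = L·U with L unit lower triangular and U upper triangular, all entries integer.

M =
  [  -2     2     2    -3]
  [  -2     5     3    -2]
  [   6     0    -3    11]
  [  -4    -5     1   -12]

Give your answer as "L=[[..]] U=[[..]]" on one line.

L=[[1,0,0,0],[1,1,0,0],[-3,2,1,0],[2,-3,0,1]] U=[[-2,2,2,-3],[0,3,1,1],[0,0,1,0],[0,0,0,-3]]

  R1 -= 1·R0 → [0,3,1,1]
  R2 -= -3·R0 → [0,6,3,2]
  R3 -= 2·R0 → [0,-9,-3,-6]
  R2 -= 2·R1 → [0,0,1,0]
  R3 -= -3·R1 → [0,0,0,-3]
  R3 -= 0·R2 → [0,0,0,-3]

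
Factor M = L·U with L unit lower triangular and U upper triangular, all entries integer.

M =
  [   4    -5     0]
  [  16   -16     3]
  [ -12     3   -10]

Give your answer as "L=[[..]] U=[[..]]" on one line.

  r1 -= 4·r0 → [0,4,3]
  r2 -= -3·r0 → [0,-12,-10]
  r2 -= -3·r1 → [0,0,-1]

L=[[1,0,0],[4,1,0],[-3,-3,1]] U=[[4,-5,0],[0,4,3],[0,0,-1]]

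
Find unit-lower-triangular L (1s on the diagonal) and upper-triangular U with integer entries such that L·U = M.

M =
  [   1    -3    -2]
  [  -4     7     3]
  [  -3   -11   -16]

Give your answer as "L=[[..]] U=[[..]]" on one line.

  r1 -= -4·r0 → [0,-5,-5]
  r2 -= -3·r0 → [0,-20,-22]
  r2 -= 4·r1 → [0,0,-2]

L=[[1,0,0],[-4,1,0],[-3,4,1]] U=[[1,-3,-2],[0,-5,-5],[0,0,-2]]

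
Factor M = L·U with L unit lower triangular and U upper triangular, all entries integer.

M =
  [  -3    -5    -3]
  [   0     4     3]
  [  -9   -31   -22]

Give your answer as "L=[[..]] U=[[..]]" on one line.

  row1 -= 0·row0 → [0,4,3]
  row2 -= 3·row0 → [0,-16,-13]
  row2 -= -4·row1 → [0,0,-1]

L=[[1,0,0],[0,1,0],[3,-4,1]] U=[[-3,-5,-3],[0,4,3],[0,0,-1]]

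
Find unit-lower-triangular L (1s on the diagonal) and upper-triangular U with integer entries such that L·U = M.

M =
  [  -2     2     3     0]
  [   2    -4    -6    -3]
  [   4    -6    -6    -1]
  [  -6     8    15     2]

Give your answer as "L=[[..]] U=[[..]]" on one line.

L=[[1,0,0,0],[-1,1,0,0],[-2,1,1,0],[3,-1,1,1]] U=[[-2,2,3,0],[0,-2,-3,-3],[0,0,3,2],[0,0,0,-3]]

  row1 -= -1·row0 → [0,-2,-3,-3]
  row2 -= -2·row0 → [0,-2,0,-1]
  row3 -= 3·row0 → [0,2,6,2]
  row2 -= 1·row1 → [0,0,3,2]
  row3 -= -1·row1 → [0,0,3,-1]
  row3 -= 1·row2 → [0,0,0,-3]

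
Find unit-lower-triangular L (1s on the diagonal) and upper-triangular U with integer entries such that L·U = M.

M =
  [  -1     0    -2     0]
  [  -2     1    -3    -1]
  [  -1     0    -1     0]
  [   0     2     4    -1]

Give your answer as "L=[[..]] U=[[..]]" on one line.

L=[[1,0,0,0],[2,1,0,0],[1,0,1,0],[0,2,2,1]] U=[[-1,0,-2,0],[0,1,1,-1],[0,0,1,0],[0,0,0,1]]

  row1 -= 2·row0 → [0,1,1,-1]
  row2 -= 1·row0 → [0,0,1,0]
  row3 -= 0·row0 → [0,2,4,-1]
  row2 -= 0·row1 → [0,0,1,0]
  row3 -= 2·row1 → [0,0,2,1]
  row3 -= 2·row2 → [0,0,0,1]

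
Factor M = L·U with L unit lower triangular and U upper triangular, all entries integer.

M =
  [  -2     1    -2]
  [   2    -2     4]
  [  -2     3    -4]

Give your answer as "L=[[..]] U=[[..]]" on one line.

L=[[1,0,0],[-1,1,0],[1,-2,1]] U=[[-2,1,-2],[0,-1,2],[0,0,2]]

  R1 -= -1·R0 → [0,-1,2]
  R2 -= 1·R0 → [0,2,-2]
  R2 -= -2·R1 → [0,0,2]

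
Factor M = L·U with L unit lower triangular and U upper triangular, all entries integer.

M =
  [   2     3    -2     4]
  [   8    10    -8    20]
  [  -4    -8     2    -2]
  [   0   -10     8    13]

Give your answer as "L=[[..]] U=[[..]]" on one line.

L=[[1,0,0,0],[4,1,0,0],[-2,1,1,0],[0,5,-4,1]] U=[[2,3,-2,4],[0,-2,0,4],[0,0,-2,2],[0,0,0,1]]

  row1 -= 4·row0 → [0,-2,0,4]
  row2 -= -2·row0 → [0,-2,-2,6]
  row3 -= 0·row0 → [0,-10,8,13]
  row2 -= 1·row1 → [0,0,-2,2]
  row3 -= 5·row1 → [0,0,8,-7]
  row3 -= -4·row2 → [0,0,0,1]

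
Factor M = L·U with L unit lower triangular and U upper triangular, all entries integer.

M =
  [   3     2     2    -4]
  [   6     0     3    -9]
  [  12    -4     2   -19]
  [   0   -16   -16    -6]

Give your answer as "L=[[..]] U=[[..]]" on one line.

  R1 -= 2·R0 → [0,-4,-1,-1]
  R2 -= 4·R0 → [0,-12,-6,-3]
  R3 -= 0·R0 → [0,-16,-16,-6]
  R2 -= 3·R1 → [0,0,-3,0]
  R3 -= 4·R1 → [0,0,-12,-2]
  R3 -= 4·R2 → [0,0,0,-2]

L=[[1,0,0,0],[2,1,0,0],[4,3,1,0],[0,4,4,1]] U=[[3,2,2,-4],[0,-4,-1,-1],[0,0,-3,0],[0,0,0,-2]]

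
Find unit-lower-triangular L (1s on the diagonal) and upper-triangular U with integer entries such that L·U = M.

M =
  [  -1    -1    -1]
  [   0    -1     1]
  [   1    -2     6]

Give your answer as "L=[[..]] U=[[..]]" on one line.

L=[[1,0,0],[0,1,0],[-1,3,1]] U=[[-1,-1,-1],[0,-1,1],[0,0,2]]

  row1 -= 0·row0 → [0,-1,1]
  row2 -= -1·row0 → [0,-3,5]
  row2 -= 3·row1 → [0,0,2]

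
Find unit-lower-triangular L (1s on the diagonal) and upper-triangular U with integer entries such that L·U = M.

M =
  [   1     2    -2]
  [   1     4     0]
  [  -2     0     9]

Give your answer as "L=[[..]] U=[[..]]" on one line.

  R1 -= 1·R0 → [0,2,2]
  R2 -= -2·R0 → [0,4,5]
  R2 -= 2·R1 → [0,0,1]

L=[[1,0,0],[1,1,0],[-2,2,1]] U=[[1,2,-2],[0,2,2],[0,0,1]]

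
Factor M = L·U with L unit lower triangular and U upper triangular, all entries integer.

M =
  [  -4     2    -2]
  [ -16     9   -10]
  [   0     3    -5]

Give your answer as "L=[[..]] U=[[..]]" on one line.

L=[[1,0,0],[4,1,0],[0,3,1]] U=[[-4,2,-2],[0,1,-2],[0,0,1]]

  r1 -= 4·r0 → [0,1,-2]
  r2 -= 0·r0 → [0,3,-5]
  r2 -= 3·r1 → [0,0,1]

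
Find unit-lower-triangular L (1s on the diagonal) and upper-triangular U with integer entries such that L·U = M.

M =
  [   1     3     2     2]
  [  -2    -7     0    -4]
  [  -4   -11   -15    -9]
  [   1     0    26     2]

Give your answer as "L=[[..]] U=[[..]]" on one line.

L=[[1,0,0,0],[-2,1,0,0],[-4,-1,1,0],[1,3,-4,1]] U=[[1,3,2,2],[0,-1,4,0],[0,0,-3,-1],[0,0,0,-4]]

  r1 -= -2·r0 → [0,-1,4,0]
  r2 -= -4·r0 → [0,1,-7,-1]
  r3 -= 1·r0 → [0,-3,24,0]
  r2 -= -1·r1 → [0,0,-3,-1]
  r3 -= 3·r1 → [0,0,12,0]
  r3 -= -4·r2 → [0,0,0,-4]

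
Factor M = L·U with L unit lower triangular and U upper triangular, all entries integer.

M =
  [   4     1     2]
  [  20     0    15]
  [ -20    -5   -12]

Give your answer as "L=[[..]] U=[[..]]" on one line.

L=[[1,0,0],[5,1,0],[-5,0,1]] U=[[4,1,2],[0,-5,5],[0,0,-2]]

  R1 -= 5·R0 → [0,-5,5]
  R2 -= -5·R0 → [0,0,-2]
  R2 -= 0·R1 → [0,0,-2]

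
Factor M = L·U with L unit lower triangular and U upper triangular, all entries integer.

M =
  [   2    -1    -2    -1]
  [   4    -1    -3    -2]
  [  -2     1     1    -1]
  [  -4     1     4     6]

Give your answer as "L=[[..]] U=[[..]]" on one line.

L=[[1,0,0,0],[2,1,0,0],[-1,0,1,0],[-2,-1,-1,1]] U=[[2,-1,-2,-1],[0,1,1,0],[0,0,-1,-2],[0,0,0,2]]

  row1 -= 2·row0 → [0,1,1,0]
  row2 -= -1·row0 → [0,0,-1,-2]
  row3 -= -2·row0 → [0,-1,0,4]
  row2 -= 0·row1 → [0,0,-1,-2]
  row3 -= -1·row1 → [0,0,1,4]
  row3 -= -1·row2 → [0,0,0,2]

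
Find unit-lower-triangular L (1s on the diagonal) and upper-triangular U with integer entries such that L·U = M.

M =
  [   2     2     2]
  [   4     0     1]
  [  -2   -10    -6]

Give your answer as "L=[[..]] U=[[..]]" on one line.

L=[[1,0,0],[2,1,0],[-1,2,1]] U=[[2,2,2],[0,-4,-3],[0,0,2]]

  R1 -= 2·R0 → [0,-4,-3]
  R2 -= -1·R0 → [0,-8,-4]
  R2 -= 2·R1 → [0,0,2]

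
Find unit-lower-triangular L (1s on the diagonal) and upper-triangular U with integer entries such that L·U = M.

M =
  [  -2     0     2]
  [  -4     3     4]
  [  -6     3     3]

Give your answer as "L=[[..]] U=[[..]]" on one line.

  row1 -= 2·row0 → [0,3,0]
  row2 -= 3·row0 → [0,3,-3]
  row2 -= 1·row1 → [0,0,-3]

L=[[1,0,0],[2,1,0],[3,1,1]] U=[[-2,0,2],[0,3,0],[0,0,-3]]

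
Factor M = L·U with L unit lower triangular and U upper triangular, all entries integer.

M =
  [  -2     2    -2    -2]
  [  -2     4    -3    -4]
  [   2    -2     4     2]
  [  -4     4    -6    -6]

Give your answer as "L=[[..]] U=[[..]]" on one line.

L=[[1,0,0,0],[1,1,0,0],[-1,0,1,0],[2,0,-1,1]] U=[[-2,2,-2,-2],[0,2,-1,-2],[0,0,2,0],[0,0,0,-2]]

  R1 -= 1·R0 → [0,2,-1,-2]
  R2 -= -1·R0 → [0,0,2,0]
  R3 -= 2·R0 → [0,0,-2,-2]
  R2 -= 0·R1 → [0,0,2,0]
  R3 -= 0·R1 → [0,0,-2,-2]
  R3 -= -1·R2 → [0,0,0,-2]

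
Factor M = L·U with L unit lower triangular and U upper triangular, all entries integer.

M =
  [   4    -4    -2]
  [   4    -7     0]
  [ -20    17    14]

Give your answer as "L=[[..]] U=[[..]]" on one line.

L=[[1,0,0],[1,1,0],[-5,1,1]] U=[[4,-4,-2],[0,-3,2],[0,0,2]]

  r1 -= 1·r0 → [0,-3,2]
  r2 -= -5·r0 → [0,-3,4]
  r2 -= 1·r1 → [0,0,2]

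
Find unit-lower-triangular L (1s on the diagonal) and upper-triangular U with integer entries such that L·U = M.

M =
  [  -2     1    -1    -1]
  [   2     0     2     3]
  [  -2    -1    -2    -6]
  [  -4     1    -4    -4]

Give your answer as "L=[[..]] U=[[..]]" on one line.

L=[[1,0,0,0],[-1,1,0,0],[1,-2,1,0],[2,-1,-1,1]] U=[[-2,1,-1,-1],[0,1,1,2],[0,0,1,-1],[0,0,0,-1]]

  r1 -= -1·r0 → [0,1,1,2]
  r2 -= 1·r0 → [0,-2,-1,-5]
  r3 -= 2·r0 → [0,-1,-2,-2]
  r2 -= -2·r1 → [0,0,1,-1]
  r3 -= -1·r1 → [0,0,-1,0]
  r3 -= -1·r2 → [0,0,0,-1]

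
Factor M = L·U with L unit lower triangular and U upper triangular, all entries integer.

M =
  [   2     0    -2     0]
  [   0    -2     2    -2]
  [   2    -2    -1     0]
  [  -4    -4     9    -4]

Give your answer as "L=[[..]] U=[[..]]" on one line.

  R1 -= 0·R0 → [0,-2,2,-2]
  R2 -= 1·R0 → [0,-2,1,0]
  R3 -= -2·R0 → [0,-4,5,-4]
  R2 -= 1·R1 → [0,0,-1,2]
  R3 -= 2·R1 → [0,0,1,0]
  R3 -= -1·R2 → [0,0,0,2]

L=[[1,0,0,0],[0,1,0,0],[1,1,1,0],[-2,2,-1,1]] U=[[2,0,-2,0],[0,-2,2,-2],[0,0,-1,2],[0,0,0,2]]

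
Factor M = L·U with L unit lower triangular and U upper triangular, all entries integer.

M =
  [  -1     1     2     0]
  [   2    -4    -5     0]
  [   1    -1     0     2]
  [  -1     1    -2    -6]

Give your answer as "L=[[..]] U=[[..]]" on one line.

L=[[1,0,0,0],[-2,1,0,0],[-1,0,1,0],[1,0,-2,1]] U=[[-1,1,2,0],[0,-2,-1,0],[0,0,2,2],[0,0,0,-2]]

  R1 -= -2·R0 → [0,-2,-1,0]
  R2 -= -1·R0 → [0,0,2,2]
  R3 -= 1·R0 → [0,0,-4,-6]
  R2 -= 0·R1 → [0,0,2,2]
  R3 -= 0·R1 → [0,0,-4,-6]
  R3 -= -2·R2 → [0,0,0,-2]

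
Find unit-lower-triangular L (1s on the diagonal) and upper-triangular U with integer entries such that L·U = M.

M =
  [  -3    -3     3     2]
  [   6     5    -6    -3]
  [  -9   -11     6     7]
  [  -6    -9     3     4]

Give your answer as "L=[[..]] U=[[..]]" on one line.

  r1 -= -2·r0 → [0,-1,0,1]
  r2 -= 3·r0 → [0,-2,-3,1]
  r3 -= 2·r0 → [0,-3,-3,0]
  r2 -= 2·r1 → [0,0,-3,-1]
  r3 -= 3·r1 → [0,0,-3,-3]
  r3 -= 1·r2 → [0,0,0,-2]

L=[[1,0,0,0],[-2,1,0,0],[3,2,1,0],[2,3,1,1]] U=[[-3,-3,3,2],[0,-1,0,1],[0,0,-3,-1],[0,0,0,-2]]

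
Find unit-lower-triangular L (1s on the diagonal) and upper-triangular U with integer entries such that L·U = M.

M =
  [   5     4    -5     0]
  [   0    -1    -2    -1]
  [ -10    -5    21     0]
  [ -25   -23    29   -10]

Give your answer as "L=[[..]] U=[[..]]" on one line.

  r1 -= 0·r0 → [0,-1,-2,-1]
  r2 -= -2·r0 → [0,3,11,0]
  r3 -= -5·r0 → [0,-3,4,-10]
  r2 -= -3·r1 → [0,0,5,-3]
  r3 -= 3·r1 → [0,0,10,-7]
  r3 -= 2·r2 → [0,0,0,-1]

L=[[1,0,0,0],[0,1,0,0],[-2,-3,1,0],[-5,3,2,1]] U=[[5,4,-5,0],[0,-1,-2,-1],[0,0,5,-3],[0,0,0,-1]]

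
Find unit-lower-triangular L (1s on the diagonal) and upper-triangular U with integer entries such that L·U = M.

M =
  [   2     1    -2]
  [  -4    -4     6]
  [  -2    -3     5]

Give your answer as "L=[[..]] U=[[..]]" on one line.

  R1 -= -2·R0 → [0,-2,2]
  R2 -= -1·R0 → [0,-2,3]
  R2 -= 1·R1 → [0,0,1]

L=[[1,0,0],[-2,1,0],[-1,1,1]] U=[[2,1,-2],[0,-2,2],[0,0,1]]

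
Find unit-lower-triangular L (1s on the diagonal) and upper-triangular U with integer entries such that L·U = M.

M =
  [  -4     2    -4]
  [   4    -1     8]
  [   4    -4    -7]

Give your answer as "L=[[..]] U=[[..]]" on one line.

  R1 -= -1·R0 → [0,1,4]
  R2 -= -1·R0 → [0,-2,-11]
  R2 -= -2·R1 → [0,0,-3]

L=[[1,0,0],[-1,1,0],[-1,-2,1]] U=[[-4,2,-4],[0,1,4],[0,0,-3]]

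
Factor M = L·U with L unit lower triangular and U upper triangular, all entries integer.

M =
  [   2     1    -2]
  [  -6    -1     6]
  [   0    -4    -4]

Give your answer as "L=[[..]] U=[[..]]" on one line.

L=[[1,0,0],[-3,1,0],[0,-2,1]] U=[[2,1,-2],[0,2,0],[0,0,-4]]

  r1 -= -3·r0 → [0,2,0]
  r2 -= 0·r0 → [0,-4,-4]
  r2 -= -2·r1 → [0,0,-4]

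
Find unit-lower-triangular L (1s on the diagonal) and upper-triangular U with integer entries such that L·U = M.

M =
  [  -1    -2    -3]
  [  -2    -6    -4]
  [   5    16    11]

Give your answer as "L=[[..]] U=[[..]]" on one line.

  R1 -= 2·R0 → [0,-2,2]
  R2 -= -5·R0 → [0,6,-4]
  R2 -= -3·R1 → [0,0,2]

L=[[1,0,0],[2,1,0],[-5,-3,1]] U=[[-1,-2,-3],[0,-2,2],[0,0,2]]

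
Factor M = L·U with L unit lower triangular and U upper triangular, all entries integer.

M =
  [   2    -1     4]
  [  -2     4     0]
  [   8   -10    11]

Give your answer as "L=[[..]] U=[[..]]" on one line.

  R1 -= -1·R0 → [0,3,4]
  R2 -= 4·R0 → [0,-6,-5]
  R2 -= -2·R1 → [0,0,3]

L=[[1,0,0],[-1,1,0],[4,-2,1]] U=[[2,-1,4],[0,3,4],[0,0,3]]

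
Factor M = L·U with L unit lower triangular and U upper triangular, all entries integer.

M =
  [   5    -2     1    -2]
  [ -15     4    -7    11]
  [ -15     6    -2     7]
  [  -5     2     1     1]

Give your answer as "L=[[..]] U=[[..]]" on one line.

L=[[1,0,0,0],[-3,1,0,0],[-3,0,1,0],[-1,0,2,1]] U=[[5,-2,1,-2],[0,-2,-4,5],[0,0,1,1],[0,0,0,-3]]

  row1 -= -3·row0 → [0,-2,-4,5]
  row2 -= -3·row0 → [0,0,1,1]
  row3 -= -1·row0 → [0,0,2,-1]
  row2 -= 0·row1 → [0,0,1,1]
  row3 -= 0·row1 → [0,0,2,-1]
  row3 -= 2·row2 → [0,0,0,-3]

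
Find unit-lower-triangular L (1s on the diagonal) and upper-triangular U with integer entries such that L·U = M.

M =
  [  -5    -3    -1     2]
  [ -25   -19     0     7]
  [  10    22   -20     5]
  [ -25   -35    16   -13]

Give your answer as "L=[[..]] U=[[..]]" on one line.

  r1 -= 5·r0 → [0,-4,5,-3]
  r2 -= -2·r0 → [0,16,-22,9]
  r3 -= 5·r0 → [0,-20,21,-23]
  r2 -= -4·r1 → [0,0,-2,-3]
  r3 -= 5·r1 → [0,0,-4,-8]
  r3 -= 2·r2 → [0,0,0,-2]

L=[[1,0,0,0],[5,1,0,0],[-2,-4,1,0],[5,5,2,1]] U=[[-5,-3,-1,2],[0,-4,5,-3],[0,0,-2,-3],[0,0,0,-2]]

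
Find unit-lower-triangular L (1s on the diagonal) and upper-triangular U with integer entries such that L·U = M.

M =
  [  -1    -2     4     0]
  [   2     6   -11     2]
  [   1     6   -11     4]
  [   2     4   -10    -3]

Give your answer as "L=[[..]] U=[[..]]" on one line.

  row1 -= -2·row0 → [0,2,-3,2]
  row2 -= -1·row0 → [0,4,-7,4]
  row3 -= -2·row0 → [0,0,-2,-3]
  row2 -= 2·row1 → [0,0,-1,0]
  row3 -= 0·row1 → [0,0,-2,-3]
  row3 -= 2·row2 → [0,0,0,-3]

L=[[1,0,0,0],[-2,1,0,0],[-1,2,1,0],[-2,0,2,1]] U=[[-1,-2,4,0],[0,2,-3,2],[0,0,-1,0],[0,0,0,-3]]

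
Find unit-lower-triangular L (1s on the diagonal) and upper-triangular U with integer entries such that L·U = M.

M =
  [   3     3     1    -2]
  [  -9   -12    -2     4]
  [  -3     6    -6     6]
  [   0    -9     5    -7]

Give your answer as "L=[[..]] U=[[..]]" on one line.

L=[[1,0,0,0],[-3,1,0,0],[-1,-3,1,0],[0,3,-1,1]] U=[[3,3,1,-2],[0,-3,1,-2],[0,0,-2,-2],[0,0,0,-3]]

  r1 -= -3·r0 → [0,-3,1,-2]
  r2 -= -1·r0 → [0,9,-5,4]
  r3 -= 0·r0 → [0,-9,5,-7]
  r2 -= -3·r1 → [0,0,-2,-2]
  r3 -= 3·r1 → [0,0,2,-1]
  r3 -= -1·r2 → [0,0,0,-3]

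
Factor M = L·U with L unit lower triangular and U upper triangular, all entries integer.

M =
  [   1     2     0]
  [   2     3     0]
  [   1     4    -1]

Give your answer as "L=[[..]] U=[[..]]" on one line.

  R1 -= 2·R0 → [0,-1,0]
  R2 -= 1·R0 → [0,2,-1]
  R2 -= -2·R1 → [0,0,-1]

L=[[1,0,0],[2,1,0],[1,-2,1]] U=[[1,2,0],[0,-1,0],[0,0,-1]]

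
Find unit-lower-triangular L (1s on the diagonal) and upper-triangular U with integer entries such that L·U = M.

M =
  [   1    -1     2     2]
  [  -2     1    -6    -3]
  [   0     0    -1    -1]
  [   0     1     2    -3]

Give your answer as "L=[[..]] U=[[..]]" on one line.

  r1 -= -2·r0 → [0,-1,-2,1]
  r2 -= 0·r0 → [0,0,-1,-1]
  r3 -= 0·r0 → [0,1,2,-3]
  r2 -= 0·r1 → [0,0,-1,-1]
  r3 -= -1·r1 → [0,0,0,-2]
  r3 -= 0·r2 → [0,0,0,-2]

L=[[1,0,0,0],[-2,1,0,0],[0,0,1,0],[0,-1,0,1]] U=[[1,-1,2,2],[0,-1,-2,1],[0,0,-1,-1],[0,0,0,-2]]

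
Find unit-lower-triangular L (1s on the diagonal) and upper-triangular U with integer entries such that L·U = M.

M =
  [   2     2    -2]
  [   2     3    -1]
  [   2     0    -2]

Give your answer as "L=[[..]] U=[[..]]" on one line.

L=[[1,0,0],[1,1,0],[1,-2,1]] U=[[2,2,-2],[0,1,1],[0,0,2]]

  row1 -= 1·row0 → [0,1,1]
  row2 -= 1·row0 → [0,-2,0]
  row2 -= -2·row1 → [0,0,2]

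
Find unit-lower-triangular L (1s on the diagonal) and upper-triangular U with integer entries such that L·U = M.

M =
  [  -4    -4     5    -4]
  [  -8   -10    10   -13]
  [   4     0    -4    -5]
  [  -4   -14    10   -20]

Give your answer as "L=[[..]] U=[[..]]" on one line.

  R1 -= 2·R0 → [0,-2,0,-5]
  R2 -= -1·R0 → [0,-4,1,-9]
  R3 -= 1·R0 → [0,-10,5,-16]
  R2 -= 2·R1 → [0,0,1,1]
  R3 -= 5·R1 → [0,0,5,9]
  R3 -= 5·R2 → [0,0,0,4]

L=[[1,0,0,0],[2,1,0,0],[-1,2,1,0],[1,5,5,1]] U=[[-4,-4,5,-4],[0,-2,0,-5],[0,0,1,1],[0,0,0,4]]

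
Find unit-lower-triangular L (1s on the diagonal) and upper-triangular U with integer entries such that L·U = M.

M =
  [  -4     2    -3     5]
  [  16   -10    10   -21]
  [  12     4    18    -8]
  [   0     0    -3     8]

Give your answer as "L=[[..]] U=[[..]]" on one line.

L=[[1,0,0,0],[-4,1,0,0],[-3,-5,1,0],[0,0,3,1]] U=[[-4,2,-3,5],[0,-2,-2,-1],[0,0,-1,2],[0,0,0,2]]

  r1 -= -4·r0 → [0,-2,-2,-1]
  r2 -= -3·r0 → [0,10,9,7]
  r3 -= 0·r0 → [0,0,-3,8]
  r2 -= -5·r1 → [0,0,-1,2]
  r3 -= 0·r1 → [0,0,-3,8]
  r3 -= 3·r2 → [0,0,0,2]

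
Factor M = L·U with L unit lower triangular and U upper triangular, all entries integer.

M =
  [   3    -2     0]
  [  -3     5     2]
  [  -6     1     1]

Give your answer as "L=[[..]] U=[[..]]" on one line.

L=[[1,0,0],[-1,1,0],[-2,-1,1]] U=[[3,-2,0],[0,3,2],[0,0,3]]

  R1 -= -1·R0 → [0,3,2]
  R2 -= -2·R0 → [0,-3,1]
  R2 -= -1·R1 → [0,0,3]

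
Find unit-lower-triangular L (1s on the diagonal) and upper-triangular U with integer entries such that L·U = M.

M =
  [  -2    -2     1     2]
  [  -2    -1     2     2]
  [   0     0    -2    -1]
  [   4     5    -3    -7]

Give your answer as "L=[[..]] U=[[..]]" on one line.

  R1 -= 1·R0 → [0,1,1,0]
  R2 -= 0·R0 → [0,0,-2,-1]
  R3 -= -2·R0 → [0,1,-1,-3]
  R2 -= 0·R1 → [0,0,-2,-1]
  R3 -= 1·R1 → [0,0,-2,-3]
  R3 -= 1·R2 → [0,0,0,-2]

L=[[1,0,0,0],[1,1,0,0],[0,0,1,0],[-2,1,1,1]] U=[[-2,-2,1,2],[0,1,1,0],[0,0,-2,-1],[0,0,0,-2]]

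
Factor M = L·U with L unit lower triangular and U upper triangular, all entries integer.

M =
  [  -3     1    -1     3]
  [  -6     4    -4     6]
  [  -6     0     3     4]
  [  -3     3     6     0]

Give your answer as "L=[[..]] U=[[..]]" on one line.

  R1 -= 2·R0 → [0,2,-2,0]
  R2 -= 2·R0 → [0,-2,5,-2]
  R3 -= 1·R0 → [0,2,7,-3]
  R2 -= -1·R1 → [0,0,3,-2]
  R3 -= 1·R1 → [0,0,9,-3]
  R3 -= 3·R2 → [0,0,0,3]

L=[[1,0,0,0],[2,1,0,0],[2,-1,1,0],[1,1,3,1]] U=[[-3,1,-1,3],[0,2,-2,0],[0,0,3,-2],[0,0,0,3]]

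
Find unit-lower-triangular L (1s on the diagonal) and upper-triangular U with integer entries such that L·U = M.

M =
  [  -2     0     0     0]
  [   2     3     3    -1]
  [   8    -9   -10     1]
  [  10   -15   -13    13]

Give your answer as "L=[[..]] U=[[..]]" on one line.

  R1 -= -1·R0 → [0,3,3,-1]
  R2 -= -4·R0 → [0,-9,-10,1]
  R3 -= -5·R0 → [0,-15,-13,13]
  R2 -= -3·R1 → [0,0,-1,-2]
  R3 -= -5·R1 → [0,0,2,8]
  R3 -= -2·R2 → [0,0,0,4]

L=[[1,0,0,0],[-1,1,0,0],[-4,-3,1,0],[-5,-5,-2,1]] U=[[-2,0,0,0],[0,3,3,-1],[0,0,-1,-2],[0,0,0,4]]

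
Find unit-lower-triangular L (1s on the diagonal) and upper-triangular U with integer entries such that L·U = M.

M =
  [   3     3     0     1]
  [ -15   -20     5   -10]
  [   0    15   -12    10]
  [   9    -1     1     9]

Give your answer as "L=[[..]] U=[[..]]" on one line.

  r1 -= -5·r0 → [0,-5,5,-5]
  r2 -= 0·r0 → [0,15,-12,10]
  r3 -= 3·r0 → [0,-10,1,6]
  r2 -= -3·r1 → [0,0,3,-5]
  r3 -= 2·r1 → [0,0,-9,16]
  r3 -= -3·r2 → [0,0,0,1]

L=[[1,0,0,0],[-5,1,0,0],[0,-3,1,0],[3,2,-3,1]] U=[[3,3,0,1],[0,-5,5,-5],[0,0,3,-5],[0,0,0,1]]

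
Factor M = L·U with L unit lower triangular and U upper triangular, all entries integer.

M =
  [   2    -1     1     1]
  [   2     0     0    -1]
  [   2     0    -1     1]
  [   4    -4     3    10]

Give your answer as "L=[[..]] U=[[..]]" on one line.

  r1 -= 1·r0 → [0,1,-1,-2]
  r2 -= 1·r0 → [0,1,-2,0]
  r3 -= 2·r0 → [0,-2,1,8]
  r2 -= 1·r1 → [0,0,-1,2]
  r3 -= -2·r1 → [0,0,-1,4]
  r3 -= 1·r2 → [0,0,0,2]

L=[[1,0,0,0],[1,1,0,0],[1,1,1,0],[2,-2,1,1]] U=[[2,-1,1,1],[0,1,-1,-2],[0,0,-1,2],[0,0,0,2]]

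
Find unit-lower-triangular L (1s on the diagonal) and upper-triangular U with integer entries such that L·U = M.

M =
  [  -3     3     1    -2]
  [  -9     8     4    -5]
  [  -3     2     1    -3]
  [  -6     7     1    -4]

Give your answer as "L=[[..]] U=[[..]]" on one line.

  r1 -= 3·r0 → [0,-1,1,1]
  r2 -= 1·r0 → [0,-1,0,-1]
  r3 -= 2·r0 → [0,1,-1,0]
  r2 -= 1·r1 → [0,0,-1,-2]
  r3 -= -1·r1 → [0,0,0,1]
  r3 -= 0·r2 → [0,0,0,1]

L=[[1,0,0,0],[3,1,0,0],[1,1,1,0],[2,-1,0,1]] U=[[-3,3,1,-2],[0,-1,1,1],[0,0,-1,-2],[0,0,0,1]]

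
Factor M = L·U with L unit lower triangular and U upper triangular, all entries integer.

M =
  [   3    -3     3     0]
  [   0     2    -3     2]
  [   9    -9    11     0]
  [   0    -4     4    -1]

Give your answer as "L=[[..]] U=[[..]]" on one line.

  R1 -= 0·R0 → [0,2,-3,2]
  R2 -= 3·R0 → [0,0,2,0]
  R3 -= 0·R0 → [0,-4,4,-1]
  R2 -= 0·R1 → [0,0,2,0]
  R3 -= -2·R1 → [0,0,-2,3]
  R3 -= -1·R2 → [0,0,0,3]

L=[[1,0,0,0],[0,1,0,0],[3,0,1,0],[0,-2,-1,1]] U=[[3,-3,3,0],[0,2,-3,2],[0,0,2,0],[0,0,0,3]]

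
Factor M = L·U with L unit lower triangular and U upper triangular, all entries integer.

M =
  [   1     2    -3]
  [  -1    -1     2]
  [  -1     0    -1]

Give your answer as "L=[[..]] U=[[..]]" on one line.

L=[[1,0,0],[-1,1,0],[-1,2,1]] U=[[1,2,-3],[0,1,-1],[0,0,-2]]

  r1 -= -1·r0 → [0,1,-1]
  r2 -= -1·r0 → [0,2,-4]
  r2 -= 2·r1 → [0,0,-2]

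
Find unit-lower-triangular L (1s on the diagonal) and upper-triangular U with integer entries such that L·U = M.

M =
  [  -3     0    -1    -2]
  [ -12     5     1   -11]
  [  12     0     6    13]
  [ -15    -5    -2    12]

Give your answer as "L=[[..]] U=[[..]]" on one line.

L=[[1,0,0,0],[4,1,0,0],[-4,0,1,0],[5,-1,4,1]] U=[[-3,0,-1,-2],[0,5,5,-3],[0,0,2,5],[0,0,0,-1]]

  row1 -= 4·row0 → [0,5,5,-3]
  row2 -= -4·row0 → [0,0,2,5]
  row3 -= 5·row0 → [0,-5,3,22]
  row2 -= 0·row1 → [0,0,2,5]
  row3 -= -1·row1 → [0,0,8,19]
  row3 -= 4·row2 → [0,0,0,-1]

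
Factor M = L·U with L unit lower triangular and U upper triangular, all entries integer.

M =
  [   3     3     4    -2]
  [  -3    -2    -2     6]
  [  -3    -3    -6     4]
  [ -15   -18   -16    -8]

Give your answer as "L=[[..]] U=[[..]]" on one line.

  row1 -= -1·row0 → [0,1,2,4]
  row2 -= -1·row0 → [0,0,-2,2]
  row3 -= -5·row0 → [0,-3,4,-18]
  row2 -= 0·row1 → [0,0,-2,2]
  row3 -= -3·row1 → [0,0,10,-6]
  row3 -= -5·row2 → [0,0,0,4]

L=[[1,0,0,0],[-1,1,0,0],[-1,0,1,0],[-5,-3,-5,1]] U=[[3,3,4,-2],[0,1,2,4],[0,0,-2,2],[0,0,0,4]]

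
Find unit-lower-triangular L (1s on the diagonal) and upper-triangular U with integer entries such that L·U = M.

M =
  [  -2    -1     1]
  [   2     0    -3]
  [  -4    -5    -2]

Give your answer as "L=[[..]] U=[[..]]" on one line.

  row1 -= -1·row0 → [0,-1,-2]
  row2 -= 2·row0 → [0,-3,-4]
  row2 -= 3·row1 → [0,0,2]

L=[[1,0,0],[-1,1,0],[2,3,1]] U=[[-2,-1,1],[0,-1,-2],[0,0,2]]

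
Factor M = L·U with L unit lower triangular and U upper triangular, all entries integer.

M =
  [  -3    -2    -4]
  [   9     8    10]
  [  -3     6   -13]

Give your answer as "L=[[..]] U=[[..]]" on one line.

  row1 -= -3·row0 → [0,2,-2]
  row2 -= 1·row0 → [0,8,-9]
  row2 -= 4·row1 → [0,0,-1]

L=[[1,0,0],[-3,1,0],[1,4,1]] U=[[-3,-2,-4],[0,2,-2],[0,0,-1]]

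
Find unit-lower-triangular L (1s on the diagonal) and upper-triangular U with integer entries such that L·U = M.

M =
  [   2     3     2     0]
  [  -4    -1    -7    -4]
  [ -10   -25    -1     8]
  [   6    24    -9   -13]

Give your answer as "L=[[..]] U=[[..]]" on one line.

  r1 -= -2·r0 → [0,5,-3,-4]
  r2 -= -5·r0 → [0,-10,9,8]
  r3 -= 3·r0 → [0,15,-15,-13]
  r2 -= -2·r1 → [0,0,3,0]
  r3 -= 3·r1 → [0,0,-6,-1]
  r3 -= -2·r2 → [0,0,0,-1]

L=[[1,0,0,0],[-2,1,0,0],[-5,-2,1,0],[3,3,-2,1]] U=[[2,3,2,0],[0,5,-3,-4],[0,0,3,0],[0,0,0,-1]]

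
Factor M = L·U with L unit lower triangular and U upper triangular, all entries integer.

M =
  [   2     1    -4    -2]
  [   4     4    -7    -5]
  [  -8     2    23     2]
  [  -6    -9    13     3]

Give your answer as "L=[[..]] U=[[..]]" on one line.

L=[[1,0,0,0],[2,1,0,0],[-4,3,1,0],[-3,-3,1,1]] U=[[2,1,-4,-2],[0,2,1,-1],[0,0,4,-3],[0,0,0,-3]]

  r1 -= 2·r0 → [0,2,1,-1]
  r2 -= -4·r0 → [0,6,7,-6]
  r3 -= -3·r0 → [0,-6,1,-3]
  r2 -= 3·r1 → [0,0,4,-3]
  r3 -= -3·r1 → [0,0,4,-6]
  r3 -= 1·r2 → [0,0,0,-3]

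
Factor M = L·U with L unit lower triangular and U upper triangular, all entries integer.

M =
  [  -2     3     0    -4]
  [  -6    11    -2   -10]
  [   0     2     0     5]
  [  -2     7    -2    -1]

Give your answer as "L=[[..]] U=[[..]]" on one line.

L=[[1,0,0,0],[3,1,0,0],[0,1,1,0],[1,2,1,1]] U=[[-2,3,0,-4],[0,2,-2,2],[0,0,2,3],[0,0,0,-4]]

  row1 -= 3·row0 → [0,2,-2,2]
  row2 -= 0·row0 → [0,2,0,5]
  row3 -= 1·row0 → [0,4,-2,3]
  row2 -= 1·row1 → [0,0,2,3]
  row3 -= 2·row1 → [0,0,2,-1]
  row3 -= 1·row2 → [0,0,0,-4]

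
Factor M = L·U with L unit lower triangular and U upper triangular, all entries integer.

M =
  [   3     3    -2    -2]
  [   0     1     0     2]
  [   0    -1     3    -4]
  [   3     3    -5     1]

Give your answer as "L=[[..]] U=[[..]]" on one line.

L=[[1,0,0,0],[0,1,0,0],[0,-1,1,0],[1,0,-1,1]] U=[[3,3,-2,-2],[0,1,0,2],[0,0,3,-2],[0,0,0,1]]

  r1 -= 0·r0 → [0,1,0,2]
  r2 -= 0·r0 → [0,-1,3,-4]
  r3 -= 1·r0 → [0,0,-3,3]
  r2 -= -1·r1 → [0,0,3,-2]
  r3 -= 0·r1 → [0,0,-3,3]
  r3 -= -1·r2 → [0,0,0,1]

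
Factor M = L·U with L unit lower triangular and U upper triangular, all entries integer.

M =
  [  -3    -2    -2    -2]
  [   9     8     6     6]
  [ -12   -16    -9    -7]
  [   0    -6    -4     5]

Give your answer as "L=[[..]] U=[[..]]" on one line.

  r1 -= -3·r0 → [0,2,0,0]
  r2 -= 4·r0 → [0,-8,-1,1]
  r3 -= 0·r0 → [0,-6,-4,5]
  r2 -= -4·r1 → [0,0,-1,1]
  r3 -= -3·r1 → [0,0,-4,5]
  r3 -= 4·r2 → [0,0,0,1]

L=[[1,0,0,0],[-3,1,0,0],[4,-4,1,0],[0,-3,4,1]] U=[[-3,-2,-2,-2],[0,2,0,0],[0,0,-1,1],[0,0,0,1]]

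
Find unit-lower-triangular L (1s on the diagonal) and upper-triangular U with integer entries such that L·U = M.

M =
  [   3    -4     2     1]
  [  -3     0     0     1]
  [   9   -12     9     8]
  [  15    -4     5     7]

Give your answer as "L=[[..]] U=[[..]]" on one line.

  r1 -= -1·r0 → [0,-4,2,2]
  r2 -= 3·r0 → [0,0,3,5]
  r3 -= 5·r0 → [0,16,-5,2]
  r2 -= 0·r1 → [0,0,3,5]
  r3 -= -4·r1 → [0,0,3,10]
  r3 -= 1·r2 → [0,0,0,5]

L=[[1,0,0,0],[-1,1,0,0],[3,0,1,0],[5,-4,1,1]] U=[[3,-4,2,1],[0,-4,2,2],[0,0,3,5],[0,0,0,5]]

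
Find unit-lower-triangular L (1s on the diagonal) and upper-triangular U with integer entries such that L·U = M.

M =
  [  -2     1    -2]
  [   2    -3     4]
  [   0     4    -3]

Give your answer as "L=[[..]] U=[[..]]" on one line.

  row1 -= -1·row0 → [0,-2,2]
  row2 -= 0·row0 → [0,4,-3]
  row2 -= -2·row1 → [0,0,1]

L=[[1,0,0],[-1,1,0],[0,-2,1]] U=[[-2,1,-2],[0,-2,2],[0,0,1]]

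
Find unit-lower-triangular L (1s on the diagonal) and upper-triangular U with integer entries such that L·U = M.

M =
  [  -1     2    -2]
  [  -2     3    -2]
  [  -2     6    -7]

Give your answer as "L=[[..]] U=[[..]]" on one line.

  row1 -= 2·row0 → [0,-1,2]
  row2 -= 2·row0 → [0,2,-3]
  row2 -= -2·row1 → [0,0,1]

L=[[1,0,0],[2,1,0],[2,-2,1]] U=[[-1,2,-2],[0,-1,2],[0,0,1]]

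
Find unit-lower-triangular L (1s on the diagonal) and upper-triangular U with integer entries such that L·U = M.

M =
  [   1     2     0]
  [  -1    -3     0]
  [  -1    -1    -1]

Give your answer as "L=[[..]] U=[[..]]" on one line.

L=[[1,0,0],[-1,1,0],[-1,-1,1]] U=[[1,2,0],[0,-1,0],[0,0,-1]]

  row1 -= -1·row0 → [0,-1,0]
  row2 -= -1·row0 → [0,1,-1]
  row2 -= -1·row1 → [0,0,-1]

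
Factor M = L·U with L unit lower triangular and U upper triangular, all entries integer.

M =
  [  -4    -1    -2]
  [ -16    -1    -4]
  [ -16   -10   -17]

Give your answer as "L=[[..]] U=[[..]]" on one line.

  R1 -= 4·R0 → [0,3,4]
  R2 -= 4·R0 → [0,-6,-9]
  R2 -= -2·R1 → [0,0,-1]

L=[[1,0,0],[4,1,0],[4,-2,1]] U=[[-4,-1,-2],[0,3,4],[0,0,-1]]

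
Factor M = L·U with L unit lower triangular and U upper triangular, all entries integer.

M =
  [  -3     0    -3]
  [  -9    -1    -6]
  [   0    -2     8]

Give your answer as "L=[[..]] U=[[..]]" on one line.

L=[[1,0,0],[3,1,0],[0,2,1]] U=[[-3,0,-3],[0,-1,3],[0,0,2]]

  R1 -= 3·R0 → [0,-1,3]
  R2 -= 0·R0 → [0,-2,8]
  R2 -= 2·R1 → [0,0,2]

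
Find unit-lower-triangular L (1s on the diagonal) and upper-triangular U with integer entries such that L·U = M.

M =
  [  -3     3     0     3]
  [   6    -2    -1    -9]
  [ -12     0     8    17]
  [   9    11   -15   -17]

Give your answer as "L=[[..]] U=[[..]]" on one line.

  R1 -= -2·R0 → [0,4,-1,-3]
  R2 -= 4·R0 → [0,-12,8,5]
  R3 -= -3·R0 → [0,20,-15,-8]
  R2 -= -3·R1 → [0,0,5,-4]
  R3 -= 5·R1 → [0,0,-10,7]
  R3 -= -2·R2 → [0,0,0,-1]

L=[[1,0,0,0],[-2,1,0,0],[4,-3,1,0],[-3,5,-2,1]] U=[[-3,3,0,3],[0,4,-1,-3],[0,0,5,-4],[0,0,0,-1]]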